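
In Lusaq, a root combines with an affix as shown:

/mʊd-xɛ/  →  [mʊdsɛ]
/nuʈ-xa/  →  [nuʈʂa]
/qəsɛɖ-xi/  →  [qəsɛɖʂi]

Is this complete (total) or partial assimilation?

partial assimilation

The segment that alternates is /x/, which surfaces as [s] when adjacent to /d/.
The change velar → alveolar matches the place of the preceding /d/, identifying this as place assimilation.
Manner and voice are unchanged, so the assimilation is partial, not total.
The same holds elsewhere in the data: /x/ → [ʂ] after /ʈ/ (velar → retroflex, matching retroflex); /x/ → [ʂ] after /ɖ/ (velar → retroflex, matching retroflex) — only place changes, and always toward the preceding segment.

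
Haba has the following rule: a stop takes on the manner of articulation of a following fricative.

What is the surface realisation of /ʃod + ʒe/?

[ʃozʒe]

The rule targets /d/ (voiced alveolar stop), which sits before the trigger /ʒ/ (fricative).
The voiced alveolar fricative is [z], so /d/ → [z].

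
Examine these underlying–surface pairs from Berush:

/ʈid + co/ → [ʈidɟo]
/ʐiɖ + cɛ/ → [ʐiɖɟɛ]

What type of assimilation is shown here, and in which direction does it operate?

progressive voicing assimilation

Underlying /c/ is realised as [ɟ] next to /d/; /d/ itself does not change.
The change voiceless → voiced matches the voicing of the preceding /d/, identifying this as voicing assimilation.
Place and manner are unchanged, so the assimilation is partial, not total.
Checking the remaining alternation: /c/ → [ɟ] after /ɖ/ (voiceless → voiced, matching voiced) — only voicing changes, and always toward the preceding segment.
Since the segment that changes follows the conditioning segment, the assimilation is progressive.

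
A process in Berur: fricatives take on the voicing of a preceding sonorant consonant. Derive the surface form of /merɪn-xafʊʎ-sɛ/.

[merɪnɣafʊʎzɛ]

/x/ is a voiceless velar fricative. The preceding trigger /n/ is voiced, so /x/ must become voiced as well.
The voiced velar fricative is [ɣ], so /x/ → [ɣ].
The same rule applies at the second boundary: /s/ → [z] next to /ʎ/.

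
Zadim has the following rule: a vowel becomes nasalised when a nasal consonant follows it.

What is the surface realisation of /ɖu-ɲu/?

[ɖũɲu]

/u/ sits next to the nasal /ɲ/ and is therefore nasalised to [ũ].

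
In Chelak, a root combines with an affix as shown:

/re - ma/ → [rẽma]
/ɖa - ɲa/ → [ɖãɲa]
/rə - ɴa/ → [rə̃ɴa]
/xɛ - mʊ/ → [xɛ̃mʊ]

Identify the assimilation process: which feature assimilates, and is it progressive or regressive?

The vowel /e/ surfaces as nasalised [ẽ] next to the following nasal /m/ — it has acquired the [+nasal] feature of its neighbour.
Likewise in the remaining data: /a/ → [ã] before /ɲ/; /ə/ → [ə̃] before /ɴ/; /ɛ/ → [ɛ̃] before /m/ — each time a vowel is nasalised next to a following nasal.
Because the conditioning nasal is to the right of the vowel that changes, the process is regressive (anticipatory).

regressive nasality assimilation (vowel nasalisation)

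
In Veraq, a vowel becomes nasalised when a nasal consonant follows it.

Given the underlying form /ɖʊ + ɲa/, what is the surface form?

The vowel /ʊ/ is adjacent to the following nasal /ɲ/, so it acquires [+nasal] and surfaces as [ʊ̃].

[ɖʊ̃ɲa]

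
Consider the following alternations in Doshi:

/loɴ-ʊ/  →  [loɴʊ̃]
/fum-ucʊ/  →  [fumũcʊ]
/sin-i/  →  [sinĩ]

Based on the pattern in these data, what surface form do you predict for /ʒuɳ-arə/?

The data show progressive nasality assimilation (vowel nasalisation): /ʊ/ → [ʊ̃] after /ɴ/; /u/ → [ũ] after /m/; /i/ → [ĩ] after /n/ — a vowel is nasalised by an immediately preceding nasal consonant.
/a/ sits next to the nasal /ɳ/ and is therefore nasalised to [ã].

[ʒuɳãrə]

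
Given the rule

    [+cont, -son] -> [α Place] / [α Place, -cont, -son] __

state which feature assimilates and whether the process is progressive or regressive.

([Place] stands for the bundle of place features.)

progressive place assimilation

The shared variable α links the value of the place features (abbreviated [Place]) on the target to the same value on the neighbouring segment, so place is the feature that assimilates.
Since the environment is written before the underscore, the trigger precedes the target; the direction is progressive.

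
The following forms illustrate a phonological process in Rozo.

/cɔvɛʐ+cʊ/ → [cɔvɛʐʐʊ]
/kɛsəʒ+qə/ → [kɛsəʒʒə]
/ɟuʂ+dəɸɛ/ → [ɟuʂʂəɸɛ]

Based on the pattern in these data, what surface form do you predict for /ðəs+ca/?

[ðəssa]

The data show progressive total assimilation (/c/ → [ʐ] after /ʐ/; /q/ → [ʒ] after /ʒ/; /d/ → [ʂ] after /ʂ/): in every case the target segment becomes identical to its preceding neighbour, copying more than a single feature.
/c/ is the segment targeted by the rule; it sits immediately after /s/, so it assimilates completely and surfaces as [s].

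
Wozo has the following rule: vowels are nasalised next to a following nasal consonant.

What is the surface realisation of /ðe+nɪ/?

The vowel /e/ is adjacent to the following nasal /n/, so it acquires [+nasal] and surfaces as [ẽ].

[ðẽnɪ]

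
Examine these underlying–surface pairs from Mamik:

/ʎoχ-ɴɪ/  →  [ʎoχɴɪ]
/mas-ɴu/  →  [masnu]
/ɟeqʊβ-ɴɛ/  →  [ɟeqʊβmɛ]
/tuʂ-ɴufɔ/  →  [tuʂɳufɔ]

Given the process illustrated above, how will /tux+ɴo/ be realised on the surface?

The data show progressive place assimilation: /ɴ/ → [n] after /s/; /ɴ/ → [m] after /β/; /ɴ/ → [ɳ] after /ʂ/. In each pair only place changes, matching the preceding consonant, while manner and voice stay constant.
No alternation appears in [ʎoχɴɪ]: there the adjacent consonants already agree in place (/ɴ/ and /χ/ are both uvular), so this form is consistent with the same rule.
The rule targets /ɴ/ (voiced uvular nasal), which sits after the trigger /x/ (velar).
Changing only its place to velar gives [ŋ] — the voiced velar nasal.

[tuxŋo]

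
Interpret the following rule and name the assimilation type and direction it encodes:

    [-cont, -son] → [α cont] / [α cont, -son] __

progressive manner assimilation

The rule copies [cont] (continuancy) from the environment onto the target stops; since [±cont] encodes the stop/fricative manner contrast, the assimilating dimension is manner.
Since the environment is written before the underscore, the trigger precedes the target; the direction is progressive.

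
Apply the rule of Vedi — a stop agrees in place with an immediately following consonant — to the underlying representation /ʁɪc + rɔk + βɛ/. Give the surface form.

The rule targets /c/ (voiceless palatal stop), which sits before the trigger /r/ (alveolar).
The voiceless alveolar stop is [t], so /c/ → [t].
At the second juncture, /k/ likewise becomes [p] adjacent to /β/.

[ʁɪtrɔpβɛ]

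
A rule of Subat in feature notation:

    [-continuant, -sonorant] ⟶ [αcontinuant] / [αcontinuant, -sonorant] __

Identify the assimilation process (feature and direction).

The rule copies [continuant] (continuancy) from the environment onto the target stops; since [±continuant] encodes the stop/fricative manner contrast, the assimilating dimension is manner.
Since the environment is written before the underscore, the trigger precedes the target; the direction is progressive.

progressive manner assimilation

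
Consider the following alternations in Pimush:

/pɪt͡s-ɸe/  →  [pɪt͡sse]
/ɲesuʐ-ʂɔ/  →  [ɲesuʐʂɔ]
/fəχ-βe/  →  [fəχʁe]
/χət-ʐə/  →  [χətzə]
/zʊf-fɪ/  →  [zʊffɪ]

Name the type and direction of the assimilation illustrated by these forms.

progressive place assimilation

Comparing underlying and surface forms, /ɸ/ → [s] is the alternation; the neighbouring /t͡s/ is constant.
The change bilabial → alveolar matches the place of the preceding /t͡s/, identifying this as place assimilation.
Manner and voice are unchanged, so the assimilation is partial, not total.
Checking the remaining alternations: /β/ → [ʁ] after /χ/ (bilabial → uvular, matching uvular); /ʐ/ → [z] after /t/ (retroflex → alveolar, matching alveolar) — only place changes, and always toward the preceding segment.
Nothing changes in [ɲesuʐʂɔ], [zʊffɪ]: there the adjacent consonants already agree in place (/ʂ/ and /ʐ/ are both retroflex; /f/ and /f/ are both labiodental), so these forms are consistent with the same rule.
The trigger is the preceding segment, so the direction is progressive (perseverative).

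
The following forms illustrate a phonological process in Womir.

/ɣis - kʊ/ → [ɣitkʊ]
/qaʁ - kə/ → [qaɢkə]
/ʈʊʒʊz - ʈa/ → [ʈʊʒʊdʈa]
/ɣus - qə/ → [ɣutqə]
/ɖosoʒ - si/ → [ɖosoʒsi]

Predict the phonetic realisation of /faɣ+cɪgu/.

The data show regressive manner assimilation: /s/ → [t] before /k/; /ʁ/ → [ɢ] before /k/; /z/ → [d] before /ʈ/; /s/ → [t] before /q/. In each pair only manner changes, matching the following consonant, while place and voice stay constant.
No alternation appears in [ɖosoʒsi]: there the adjacent consonants already agree in manner (/ʒ/ and /s/ are both fricatives), so this form is consistent with the same rule.
The rule targets /ɣ/ (voiced velar fricative), which sits before the trigger /c/ (stop).
Changing only its manner to stop gives [g] — the voiced velar stop.

[fagcɪgu]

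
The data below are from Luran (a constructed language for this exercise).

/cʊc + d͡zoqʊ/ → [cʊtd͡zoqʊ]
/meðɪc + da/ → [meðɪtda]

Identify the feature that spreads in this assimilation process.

Comparing underlying and surface forms, /c/ → [t] is the alternation; the neighbouring /d͡z/ is constant.
The change palatal → alveolar matches the place of the following /d͡z/, identifying this as place assimilation.
Checking the remaining alternation: /c/ → [t] before /d/ (palatal → alveolar, matching alveolar) — only place changes, and always toward the following segment.

place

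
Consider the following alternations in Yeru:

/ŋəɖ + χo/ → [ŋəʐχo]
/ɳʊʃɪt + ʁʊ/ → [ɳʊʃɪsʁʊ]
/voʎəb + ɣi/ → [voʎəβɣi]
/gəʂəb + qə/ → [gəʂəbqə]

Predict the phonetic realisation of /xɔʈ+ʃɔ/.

The data show regressive manner assimilation: /ɖ/ → [ʐ] before /χ/; /t/ → [s] before /ʁ/; /b/ → [β] before /ɣ/. In each pair only manner changes, matching the following consonant, while place and voice stay constant.
No alternation appears in [gəʂəbqə]: there the adjacent consonants already agree in manner (/b/ and /q/ are both stops), so this form is consistent with the same rule.
/ʈ/ is a voiceless retroflex stop. The following trigger /ʃ/ is a fricative, so /ʈ/ must become a fricative as well.
Changing only its manner to fricative gives [ʂ] — the voiceless retroflex fricative.

[xɔʂʃɔ]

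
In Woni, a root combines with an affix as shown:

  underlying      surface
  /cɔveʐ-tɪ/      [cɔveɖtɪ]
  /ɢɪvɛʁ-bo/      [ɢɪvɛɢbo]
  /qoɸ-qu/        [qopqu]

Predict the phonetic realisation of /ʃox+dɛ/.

[ʃokdɛ]

The data show regressive manner assimilation: /ʐ/ → [ɖ] before /t/; /ʁ/ → [ɢ] before /b/; /ɸ/ → [p] before /q/. In each pair only manner changes, matching the following consonant, while place and voice stay constant.
The rule targets /x/ (voiceless velar fricative), which sits before the trigger /d/ (stop).
Changing only its manner to stop gives [k] — the voiceless velar stop.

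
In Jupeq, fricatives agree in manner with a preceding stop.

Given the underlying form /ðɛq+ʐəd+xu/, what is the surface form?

[ðɛqɖədku]

The rule targets /ʐ/ (voiced retroflex fricative), which sits after the trigger /q/ (stop).
A voiced retroflex stop is [ɖ], so the surface segment is [ɖ].
The same rule applies at the second boundary: /x/ → [k] next to /d/.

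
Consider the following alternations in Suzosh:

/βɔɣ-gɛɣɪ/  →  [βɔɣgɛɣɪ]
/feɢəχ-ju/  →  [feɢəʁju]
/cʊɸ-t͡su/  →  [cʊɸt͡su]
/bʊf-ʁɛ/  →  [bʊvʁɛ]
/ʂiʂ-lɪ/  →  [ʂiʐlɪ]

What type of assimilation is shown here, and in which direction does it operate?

regressive voicing assimilation

Underlying /χ/ is realised as [ʁ] next to /j/; /j/ itself does not change.
The change voiceless → voiced matches the voicing of the following /j/, identifying this as voicing assimilation.
Place and manner are unchanged, so the assimilation is partial, not total.
The other alternating forms pattern the same way: /f/ → [v] before /ʁ/ (voiceless → voiced, matching voiced); /ʂ/ → [ʐ] before /l/ (voiceless → voiced, matching voiced) — only voicing changes, and always toward the following segment.
Nothing changes in [βɔɣgɛɣɪ], [cʊɸt͡su]: there the adjacent consonants already agree in voicing (/ɣ/ and /g/ are both voiced; /ɸ/ and /t͡s/ are both voiceless), so these forms are consistent with the same rule.
Since the segment that changes precedes the conditioning segment, the assimilation is regressive.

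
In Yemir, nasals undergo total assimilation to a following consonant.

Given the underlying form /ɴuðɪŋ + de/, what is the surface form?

/ŋ/ is the segment targeted by the rule; it sits immediately before /d/, so it assimilates completely and surfaces as [d].

[ɴuðɪdde]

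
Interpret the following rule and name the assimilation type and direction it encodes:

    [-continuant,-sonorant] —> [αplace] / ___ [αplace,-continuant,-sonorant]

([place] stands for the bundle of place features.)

regressive place assimilation

The rule copies the place features (abbreviated [place]) from the environment onto the target, so the assimilating feature is place.
Since the environment is written after the underscore, the trigger follows the target; the direction is regressive.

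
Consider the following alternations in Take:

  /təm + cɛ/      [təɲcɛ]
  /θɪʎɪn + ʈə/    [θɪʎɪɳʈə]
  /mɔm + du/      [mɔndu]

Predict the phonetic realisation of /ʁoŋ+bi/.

The data show regressive place assimilation: /m/ → [ɲ] before /c/; /n/ → [ɳ] before /ʈ/; /m/ → [n] before /d/. In each pair only place changes, matching the following consonant, while manner and voice stay constant.
/ŋ/ is a voiced velar nasal. The following trigger /b/ is bilabial, so /ŋ/ must become bilabial as well.
The voiced bilabial nasal is [m], so /ŋ/ → [m].

[ʁombi]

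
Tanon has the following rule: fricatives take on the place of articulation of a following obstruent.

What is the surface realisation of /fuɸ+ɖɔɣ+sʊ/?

/ɸ/ is a voiceless bilabial fricative. The following trigger /ɖ/ is retroflex, so /ɸ/ must become retroflex as well.
A voiceless retroflex fricative is [ʂ], so the surface segment is [ʂ].
The same rule applies at the second boundary: /ɣ/ → [z] next to /s/.

[fuʂɖɔzsʊ]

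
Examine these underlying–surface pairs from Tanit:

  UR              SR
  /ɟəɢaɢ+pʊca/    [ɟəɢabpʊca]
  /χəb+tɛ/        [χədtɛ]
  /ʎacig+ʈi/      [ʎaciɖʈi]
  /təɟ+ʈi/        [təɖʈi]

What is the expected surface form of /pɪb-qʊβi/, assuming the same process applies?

The data show regressive place assimilation: /ɢ/ → [b] before /p/; /b/ → [d] before /t/; /g/ → [ɖ] before /ʈ/; /ɟ/ → [ɖ] before /ʈ/. In each pair only place changes, matching the following consonant, while manner and voice stay constant.
/b/ is a voiced bilabial stop. The following trigger /q/ is uvular, so /b/ must become uvular as well.
Changing only its place to uvular gives [ɢ] — the voiced uvular stop.

[pɪɢqʊβi]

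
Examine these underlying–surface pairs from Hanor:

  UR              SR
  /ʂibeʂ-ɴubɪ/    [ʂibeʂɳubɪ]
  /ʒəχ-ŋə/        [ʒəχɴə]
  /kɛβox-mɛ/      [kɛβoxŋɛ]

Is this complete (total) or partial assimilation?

partial assimilation

Comparing underlying and surface forms, /ɴ/ → [ɳ] is the alternation; the neighbouring /ʂ/ is constant.
/ɴ/ is uvular while /ʂ/ is retroflex; the output [ɳ] is retroflex, matching the trigger — so the feature that spreads is place.
Manner and voice are unchanged, so the assimilation is partial, not total.
The same holds elsewhere in the data: /ŋ/ → [ɴ] after /χ/ (velar → uvular, matching uvular); /m/ → [ŋ] after /x/ (bilabial → velar, matching velar) — only place changes, and always toward the preceding segment.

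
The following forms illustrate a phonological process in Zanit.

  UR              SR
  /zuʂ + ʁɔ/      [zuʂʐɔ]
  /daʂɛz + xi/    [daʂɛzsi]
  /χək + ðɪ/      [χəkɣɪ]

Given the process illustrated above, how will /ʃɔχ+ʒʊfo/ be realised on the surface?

The data show progressive place assimilation: /ʁ/ → [ʐ] after /ʂ/; /x/ → [s] after /z/; /ð/ → [ɣ] after /k/. In each pair only place changes, matching the preceding consonant, while manner and voice stay constant.
The rule targets /ʒ/ (voiced postalveolar fricative), which sits after the trigger /χ/ (uvular).
A voiced uvular fricative is [ʁ], so the surface segment is [ʁ].

[ʃɔχʁʊfo]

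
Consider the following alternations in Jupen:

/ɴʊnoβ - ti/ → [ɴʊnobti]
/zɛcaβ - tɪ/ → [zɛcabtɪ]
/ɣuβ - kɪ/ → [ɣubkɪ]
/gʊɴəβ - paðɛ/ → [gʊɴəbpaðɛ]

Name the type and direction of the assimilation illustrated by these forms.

The segment that alternates is /β/, which surfaces as [b] when adjacent to /t/.
/β/ is a fricative while /t/ is a stop; the output [b] is a stop, matching the trigger — so the feature that spreads is manner.
Place and voice are unchanged, so the assimilation is partial, not total.
The other alternating forms pattern the same way: /β/ → [b] before /k/ (fricative → stop, matching a stop); /β/ → [b] before /p/ (fricative → stop, matching a stop) — only manner changes, and always toward the following segment.
Since the segment that changes precedes the conditioning segment, the assimilation is regressive.

regressive manner assimilation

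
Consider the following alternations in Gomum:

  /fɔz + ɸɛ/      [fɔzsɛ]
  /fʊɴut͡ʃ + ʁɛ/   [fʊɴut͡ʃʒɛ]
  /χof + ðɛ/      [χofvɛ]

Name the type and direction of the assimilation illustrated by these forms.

The segment that alternates is /ɸ/, which surfaces as [s] when adjacent to /z/.
/ɸ/ is bilabial while /z/ is alveolar; the output [s] is alveolar, matching the trigger — so the feature that spreads is place.
Manner and voice are unchanged, so the assimilation is partial, not total.
The other alternating forms pattern the same way: /ʁ/ → [ʒ] after /t͡ʃ/ (uvular → postalveolar, matching postalveolar); /ð/ → [v] after /f/ (dental → labiodental, matching labiodental) — only place changes, and always toward the preceding segment.
Since the segment that changes follows the conditioning segment, the assimilation is progressive.

progressive place assimilation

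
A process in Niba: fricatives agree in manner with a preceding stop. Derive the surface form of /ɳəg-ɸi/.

The rule targets /ɸ/ (voiceless bilabial fricative), which sits after the trigger /g/ (stop).
The voiceless bilabial stop is [p], so /ɸ/ → [p].

[ɳəgpi]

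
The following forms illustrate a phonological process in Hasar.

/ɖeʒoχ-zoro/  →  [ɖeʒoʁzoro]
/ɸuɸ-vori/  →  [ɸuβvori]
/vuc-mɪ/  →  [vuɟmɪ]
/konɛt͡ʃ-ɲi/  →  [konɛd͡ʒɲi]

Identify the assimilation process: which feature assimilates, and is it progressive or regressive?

Underlying /χ/ is realised as [ʁ] next to /z/; /z/ itself does not change.
/χ/ is voiceless while /z/ is voiced; the output [ʁ] is voiced, matching the trigger — so the feature that spreads is voicing.
Place and manner are unchanged, so the assimilation is partial, not total.
Checking the remaining alternations: /ɸ/ → [β] before /v/ (voiceless → voiced, matching voiced); /c/ → [ɟ] before /m/ (voiceless → voiced, matching voiced); /t͡ʃ/ → [d͡ʒ] before /ɲ/ (voiceless → voiced, matching voiced) — only voicing changes, and always toward the following segment.
The trigger is the following segment, so the direction is regressive (anticipatory).

regressive voicing assimilation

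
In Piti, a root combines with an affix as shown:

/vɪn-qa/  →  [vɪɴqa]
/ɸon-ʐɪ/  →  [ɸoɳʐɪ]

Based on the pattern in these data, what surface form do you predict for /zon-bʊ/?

The data show regressive place assimilation: /n/ → [ɴ] before /q/; /n/ → [ɳ] before /ʐ/. In each pair only place changes, matching the following consonant, while manner and voice stay constant.
The rule targets /n/ (voiced alveolar nasal), which sits before the trigger /b/ (bilabial).
The voiced bilabial nasal is [m], so /n/ → [m].

[zombʊ]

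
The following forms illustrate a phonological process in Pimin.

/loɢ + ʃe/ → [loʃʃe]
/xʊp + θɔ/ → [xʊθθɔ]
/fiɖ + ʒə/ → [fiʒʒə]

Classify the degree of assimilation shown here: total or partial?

Comparing underlying and surface forms, /ɢ/ → [ʃ] is the alternation; the neighbouring /ʃ/ is constant.
The output [ʃ] is identical to the trigger /ʃ/ — every feature (place, manner, voicing) has been copied — so this is total assimilation.
The other forms behave the same way: /p/ → [θ] before /θ/; /ɖ/ → [ʒ] before /ʒ/ — in each case the output is a copy of the following consonant.

total assimilation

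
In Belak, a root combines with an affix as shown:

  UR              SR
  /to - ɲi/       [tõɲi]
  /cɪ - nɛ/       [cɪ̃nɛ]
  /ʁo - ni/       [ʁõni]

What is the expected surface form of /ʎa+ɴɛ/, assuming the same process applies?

The data show regressive nasality assimilation (vowel nasalisation): /o/ → [õ] before /ɲ/; /ɪ/ → [ɪ̃] before /n/; /o/ → [õ] before /n/ — a vowel is nasalised by an immediately following nasal consonant.
/a/ sits next to the nasal /ɴ/ and is therefore nasalised to [ã].

[ʎãɴɛ]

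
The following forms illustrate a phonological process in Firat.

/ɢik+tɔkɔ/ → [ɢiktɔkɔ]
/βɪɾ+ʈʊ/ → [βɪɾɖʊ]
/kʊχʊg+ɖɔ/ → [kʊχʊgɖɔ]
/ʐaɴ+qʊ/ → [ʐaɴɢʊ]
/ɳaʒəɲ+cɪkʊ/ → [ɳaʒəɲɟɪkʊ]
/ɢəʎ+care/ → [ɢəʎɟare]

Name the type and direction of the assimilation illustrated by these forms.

progressive voicing assimilation

The segment that alternates is /ʈ/, which surfaces as [ɖ] when adjacent to /ɾ/.
The change voiceless → voiced matches the voicing of the preceding /ɾ/, identifying this as voicing assimilation.
Place and manner are unchanged, so the assimilation is partial, not total.
Checking the remaining alternations: /q/ → [ɢ] after /ɴ/ (voiceless → voiced, matching voiced); /c/ → [ɟ] after /ɲ/ (voiceless → voiced, matching voiced); /c/ → [ɟ] after /ʎ/ (voiceless → voiced, matching voiced) — only voicing changes, and always toward the preceding segment.
Nothing changes in [ɢiktɔkɔ], [kʊχʊgɖɔ]: there the adjacent consonants already agree in voicing (/t/ and /k/ are both voiceless; /ɖ/ and /g/ are both voiced), so these forms are consistent with the same rule.
Since the segment that changes follows the conditioning segment, the assimilation is progressive.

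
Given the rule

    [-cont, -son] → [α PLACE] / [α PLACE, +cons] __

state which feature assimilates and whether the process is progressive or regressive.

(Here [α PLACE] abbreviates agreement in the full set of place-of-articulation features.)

progressive place assimilation

The rule copies the place features (abbreviated [PLACE]) from the environment onto the target, so the assimilating feature is place.
Since the environment is written before the underscore, the trigger precedes the target; the direction is progressive.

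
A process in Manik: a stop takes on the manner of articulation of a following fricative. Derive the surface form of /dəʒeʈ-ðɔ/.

/ʈ/ is a voiceless retroflex stop. The following trigger /ð/ is a fricative, so /ʈ/ must become a fricative as well.
A voiceless retroflex fricative is [ʂ], so the surface segment is [ʂ].

[dəʒeʂðɔ]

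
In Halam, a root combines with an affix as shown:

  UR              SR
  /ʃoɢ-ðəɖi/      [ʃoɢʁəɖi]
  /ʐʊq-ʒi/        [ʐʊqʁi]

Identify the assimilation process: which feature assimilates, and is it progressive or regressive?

progressive place assimilation

Comparing underlying and surface forms, /ð/ → [ʁ] is the alternation; the neighbouring /ɢ/ is constant.
The change dental → uvular matches the place of the preceding /ɢ/, identifying this as place assimilation.
Manner and voice are unchanged, so the assimilation is partial, not total.
The same holds elsewhere in the data: /ʒ/ → [ʁ] after /q/ (postalveolar → uvular, matching uvular) — only place changes, and always toward the preceding segment.
The trigger is the preceding segment, so the direction is progressive (perseverative).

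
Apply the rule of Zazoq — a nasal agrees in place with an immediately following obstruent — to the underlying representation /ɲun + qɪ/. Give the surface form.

/n/ is a voiced alveolar nasal. The following trigger /q/ is uvular, so /n/ must become uvular as well.
Changing only its place to uvular gives [ɴ] — the voiced uvular nasal.

[ɲuɴqɪ]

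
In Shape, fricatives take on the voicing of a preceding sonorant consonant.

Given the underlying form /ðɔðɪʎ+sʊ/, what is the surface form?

[ðɔðɪʎzʊ]

The rule targets /s/ (voiceless alveolar fricative), which sits after the trigger /ʎ/ (voiced).
Changing only its voicing to voiced gives [z] — the voiced alveolar fricative.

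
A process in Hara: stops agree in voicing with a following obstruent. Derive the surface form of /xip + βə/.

The rule targets /p/ (voiceless bilabial stop), which sits before the trigger /β/ (voiced).
The voiced bilabial stop is [b], so /p/ → [b].

[xibβə]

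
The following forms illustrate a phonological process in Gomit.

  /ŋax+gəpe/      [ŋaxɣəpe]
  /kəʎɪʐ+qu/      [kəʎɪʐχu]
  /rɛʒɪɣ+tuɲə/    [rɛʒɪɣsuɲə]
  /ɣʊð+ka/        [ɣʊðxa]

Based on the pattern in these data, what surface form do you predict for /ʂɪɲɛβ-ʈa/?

The data show progressive manner assimilation: /g/ → [ɣ] after /x/; /q/ → [χ] after /ʐ/; /t/ → [s] after /ɣ/; /k/ → [x] after /ð/. In each pair only manner changes, matching the preceding consonant, while place and voice stay constant.
/ʈ/ is a voiceless retroflex stop. The preceding trigger /β/ is a fricative, so /ʈ/ must become a fricative as well.
A voiceless retroflex fricative is [ʂ], so the surface segment is [ʂ].

[ʂɪɲɛβʂa]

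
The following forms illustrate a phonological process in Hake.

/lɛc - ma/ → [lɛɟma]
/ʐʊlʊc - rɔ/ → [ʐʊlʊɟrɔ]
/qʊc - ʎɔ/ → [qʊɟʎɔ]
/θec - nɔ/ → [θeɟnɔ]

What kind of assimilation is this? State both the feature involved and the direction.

regressive voicing assimilation

Comparing underlying and surface forms, /c/ → [ɟ] is the alternation; the neighbouring /m/ is constant.
/c/ is voiceless while /m/ is voiced; the output [ɟ] is voiced, matching the trigger — so the feature that spreads is voicing.
Place and manner are unchanged, so the assimilation is partial, not total.
Checking the remaining alternations: /c/ → [ɟ] before /r/ (voiceless → voiced, matching voiced); /c/ → [ɟ] before /ʎ/ (voiceless → voiced, matching voiced); /c/ → [ɟ] before /n/ (voiceless → voiced, matching voiced) — only voicing changes, and always toward the following segment.
The trigger is the following segment, so the direction is regressive (anticipatory).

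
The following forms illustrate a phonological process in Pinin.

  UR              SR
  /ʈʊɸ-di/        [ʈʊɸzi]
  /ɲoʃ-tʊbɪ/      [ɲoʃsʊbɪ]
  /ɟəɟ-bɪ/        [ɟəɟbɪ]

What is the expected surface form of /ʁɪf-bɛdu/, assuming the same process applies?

[ʁɪfβɛdu]

The data show progressive manner assimilation: /d/ → [z] after /ɸ/; /t/ → [s] after /ʃ/. In each pair only manner changes, matching the preceding consonant, while place and voice stay constant.
No alternation appears in [ɟəɟbɪ]: there the adjacent consonants already agree in manner (/b/ and /ɟ/ are both stops), so this form is consistent with the same rule.
/b/ is a voiced bilabial stop. The preceding trigger /f/ is a fricative, so /b/ must become a fricative as well.
Changing only its manner to fricative gives [β] — the voiced bilabial fricative.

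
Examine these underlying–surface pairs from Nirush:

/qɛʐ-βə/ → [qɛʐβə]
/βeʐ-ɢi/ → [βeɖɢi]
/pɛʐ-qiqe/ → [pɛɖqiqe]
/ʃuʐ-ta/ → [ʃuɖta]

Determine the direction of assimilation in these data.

regressive

The segment that alternates is /ʐ/, which surfaces as [ɖ] when adjacent to /ɢ/.
/ʐ/ is a fricative while /ɢ/ is a stop; the output [ɖ] is a stop, matching the trigger — so the feature that spreads is manner.
The same holds elsewhere in the data: /ʐ/ → [ɖ] before /q/ (fricative → stop, matching a stop); /ʐ/ → [ɖ] before /t/ (fricative → stop, matching a stop) — only manner changes, and always toward the following segment.
No alternation appears in [qɛʐβə]: there the adjacent consonants already agree in manner (/ʐ/ and /β/ are both fricatives), so this form is consistent with the same rule.
Since the segment that changes precedes the conditioning segment, the assimilation is regressive.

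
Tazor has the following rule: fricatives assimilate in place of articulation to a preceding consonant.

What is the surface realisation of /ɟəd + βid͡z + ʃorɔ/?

/β/ is a voiced bilabial fricative. The preceding trigger /d/ is alveolar, so /β/ must become alveolar as well.
A voiced alveolar fricative is [z], so the surface segment is [z].
At the second juncture, /ʃ/ likewise becomes [s] adjacent to /d͡z/.

[ɟədzid͡zsorɔ]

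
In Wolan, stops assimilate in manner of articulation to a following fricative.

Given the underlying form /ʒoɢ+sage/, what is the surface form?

[ʒoʁsage]

The rule targets /ɢ/ (voiced uvular stop), which sits before the trigger /s/ (fricative).
A voiced uvular fricative is [ʁ], so the surface segment is [ʁ].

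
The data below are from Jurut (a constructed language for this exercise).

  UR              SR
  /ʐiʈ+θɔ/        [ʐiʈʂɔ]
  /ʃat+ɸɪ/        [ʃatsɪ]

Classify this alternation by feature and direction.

progressive place assimilation

The segment that alternates is /θ/, which surfaces as [ʂ] when adjacent to /ʈ/.
The change dental → retroflex matches the place of the preceding /ʈ/, identifying this as place assimilation.
Manner and voice are unchanged, so the assimilation is partial, not total.
Checking the remaining alternation: /ɸ/ → [s] after /t/ (bilabial → alveolar, matching alveolar) — only place changes, and always toward the preceding segment.
Since the segment that changes follows the conditioning segment, the assimilation is progressive.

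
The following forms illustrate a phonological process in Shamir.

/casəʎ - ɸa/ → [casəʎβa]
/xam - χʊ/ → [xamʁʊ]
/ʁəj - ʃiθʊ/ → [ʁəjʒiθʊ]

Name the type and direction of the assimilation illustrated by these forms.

progressive voicing assimilation

The segment that alternates is /ɸ/, which surfaces as [β] when adjacent to /ʎ/.
The change voiceless → voiced matches the voicing of the preceding /ʎ/, identifying this as voicing assimilation.
Place and manner are unchanged, so the assimilation is partial, not total.
Checking the remaining alternations: /χ/ → [ʁ] after /m/ (voiceless → voiced, matching voiced); /ʃ/ → [ʒ] after /j/ (voiceless → voiced, matching voiced) — only voicing changes, and always toward the preceding segment.
The trigger is the preceding segment, so the direction is progressive (perseverative).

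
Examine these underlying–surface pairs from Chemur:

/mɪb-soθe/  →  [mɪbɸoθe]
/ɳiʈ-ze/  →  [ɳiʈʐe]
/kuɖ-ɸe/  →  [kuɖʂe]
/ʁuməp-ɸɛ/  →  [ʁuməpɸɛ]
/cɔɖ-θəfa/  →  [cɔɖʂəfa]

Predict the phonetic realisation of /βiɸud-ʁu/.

The data show progressive place assimilation: /s/ → [ɸ] after /b/; /z/ → [ʐ] after /ʈ/; /ɸ/ → [ʂ] after /ɖ/; /θ/ → [ʂ] after /ɖ/. In each pair only place changes, matching the preceding consonant, while manner and voice stay constant.
No alternation appears in [ʁuməpɸɛ]: there the adjacent consonants already agree in place (/ɸ/ and /p/ are both bilabial), so this form is consistent with the same rule.
/ʁ/ is a voiced uvular fricative. The preceding trigger /d/ is alveolar, so /ʁ/ must become alveolar as well.
The voiced alveolar fricative is [z], so /ʁ/ → [z].

[βiɸudzu]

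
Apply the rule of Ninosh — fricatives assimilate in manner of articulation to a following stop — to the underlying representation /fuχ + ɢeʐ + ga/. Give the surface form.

/χ/ is a voiceless uvular fricative. The following trigger /ɢ/ is a stop, so /χ/ must become a stop as well.
A voiceless uvular stop is [q], so the surface segment is [q].
At the second juncture, /ʐ/ likewise becomes [ɖ] adjacent to /g/.

[fuqɢeɖga]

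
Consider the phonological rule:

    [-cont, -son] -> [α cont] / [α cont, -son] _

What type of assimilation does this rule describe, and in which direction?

The shared variable α links the value of [cont] on the target to that of the neighbouring obstruent. [cont] distinguishes stops from fricatives — a manner-of-articulation feature — so this is manner assimilation.
Since the environment is written before the underscore, the trigger precedes the target; the direction is progressive.

progressive manner assimilation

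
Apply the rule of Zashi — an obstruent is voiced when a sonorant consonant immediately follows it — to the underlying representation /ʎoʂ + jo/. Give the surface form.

The rule targets /ʂ/ (voiceless retroflex fricative), which sits before the trigger /j/ (voiced).
A voiced retroflex fricative is [ʐ], so the surface segment is [ʐ].

[ʎoʐjo]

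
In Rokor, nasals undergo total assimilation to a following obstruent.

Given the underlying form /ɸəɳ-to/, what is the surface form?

[ɸətto]

/ɳ/ is the segment targeted by the rule; it sits immediately before /t/, so it assimilates completely and surfaces as [t].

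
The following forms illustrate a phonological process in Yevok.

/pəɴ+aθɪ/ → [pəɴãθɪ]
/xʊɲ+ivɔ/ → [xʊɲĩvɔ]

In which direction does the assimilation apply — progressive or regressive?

The vowel /a/ surfaces as nasalised [ã] next to the preceding nasal /ɴ/ — it has acquired the [+nasal] feature of its neighbour.
The other form shows the same pattern: /i/ → [ĩ] after /ɲ/ — each time a vowel is nasalised next to a preceding nasal.
Because the conditioning nasal is to the left of the vowel that changes, the process is progressive (perseverative).

progressive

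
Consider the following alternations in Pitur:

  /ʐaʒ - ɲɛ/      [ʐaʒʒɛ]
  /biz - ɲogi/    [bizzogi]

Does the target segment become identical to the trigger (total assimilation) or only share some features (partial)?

Comparing underlying and surface forms, /ɲ/ → [ʒ] is the alternation; the neighbouring /ʒ/ is constant.
The output [ʒ] is identical to the trigger /ʒ/ — every feature (place, manner, voicing) has been copied — so this is total assimilation.
The other form behaves the same way: /ɲ/ → [z] after /z/ — in each case the output is a copy of the preceding consonant.

total assimilation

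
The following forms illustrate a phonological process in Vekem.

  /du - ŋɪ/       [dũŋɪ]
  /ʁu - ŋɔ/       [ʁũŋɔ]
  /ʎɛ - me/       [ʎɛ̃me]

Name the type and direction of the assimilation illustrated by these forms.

The vowel /u/ surfaces as nasalised [ũ] next to the following nasal /ŋ/ — it has acquired the [+nasal] feature of its neighbour.
Likewise in the remaining data: /ɛ/ → [ɛ̃] before /m/ — each time a vowel is nasalised next to a following nasal.
Because the conditioning nasal is to the right of the vowel that changes, the process is regressive (anticipatory).

regressive nasality assimilation (vowel nasalisation)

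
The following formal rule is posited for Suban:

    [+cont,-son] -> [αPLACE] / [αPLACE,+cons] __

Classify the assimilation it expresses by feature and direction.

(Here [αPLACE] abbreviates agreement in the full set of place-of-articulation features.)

progressive place assimilation

The shared variable α links the value of the place features (abbreviated [PLACE]) on the target to the same value on the neighbouring segment, so place is the feature that assimilates.
Since the environment is written before the underscore, the trigger precedes the target; the direction is progressive.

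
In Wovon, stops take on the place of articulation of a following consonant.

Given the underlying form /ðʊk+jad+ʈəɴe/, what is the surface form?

[ðʊcjaɖʈəɴe]

/k/ is a voiceless velar stop. The following trigger /j/ is palatal, so /k/ must become palatal as well.
The voiceless palatal stop is [c], so /k/ → [c].
At the second juncture, /d/ likewise becomes [ɖ] adjacent to /ʈ/.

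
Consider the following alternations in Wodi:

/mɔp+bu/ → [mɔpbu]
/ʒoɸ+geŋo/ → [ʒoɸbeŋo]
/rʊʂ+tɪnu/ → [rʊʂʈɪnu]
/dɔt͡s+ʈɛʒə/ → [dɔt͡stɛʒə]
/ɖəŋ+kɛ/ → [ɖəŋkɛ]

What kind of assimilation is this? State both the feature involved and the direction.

progressive place assimilation

Comparing underlying and surface forms, /g/ → [b] is the alternation; the neighbouring /ɸ/ is constant.
The change velar → bilabial matches the place of the preceding /ɸ/, identifying this as place assimilation.
Manner and voice are unchanged, so the assimilation is partial, not total.
The other alternating forms pattern the same way: /t/ → [ʈ] after /ʂ/ (alveolar → retroflex, matching retroflex); /ʈ/ → [t] after /t͡s/ (retroflex → alveolar, matching alveolar) — only place changes, and always toward the preceding segment.
Nothing changes in [mɔpbu], [ɖəŋkɛ]: there the adjacent consonants already agree in place (/b/ and /p/ are both bilabial; /k/ and /ŋ/ are both velar), so these forms are consistent with the same rule.
Since the segment that changes follows the conditioning segment, the assimilation is progressive.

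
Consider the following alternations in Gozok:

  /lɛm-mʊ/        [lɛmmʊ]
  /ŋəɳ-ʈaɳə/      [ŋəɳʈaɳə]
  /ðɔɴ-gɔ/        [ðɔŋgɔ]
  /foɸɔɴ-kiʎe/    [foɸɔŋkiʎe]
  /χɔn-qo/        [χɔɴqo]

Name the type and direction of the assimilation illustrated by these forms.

Comparing underlying and surface forms, /ɴ/ → [ŋ] is the alternation; the neighbouring /g/ is constant.
/ɴ/ is uvular while /g/ is velar; the output [ŋ] is velar, matching the trigger — so the feature that spreads is place.
Manner and voice are unchanged, so the assimilation is partial, not total.
The same holds elsewhere in the data: /ɴ/ → [ŋ] before /k/ (uvular → velar, matching velar); /n/ → [ɴ] before /q/ (alveolar → uvular, matching uvular) — only place changes, and always toward the following segment.
Nothing changes in [lɛmmʊ], [ŋəɳʈaɳə]: there the adjacent consonants already agree in place (/m/ and /m/ are both bilabial; /ɳ/ and /ʈ/ are both retroflex), so these forms are consistent with the same rule.
Since the segment that changes precedes the conditioning segment, the assimilation is regressive.

regressive place assimilation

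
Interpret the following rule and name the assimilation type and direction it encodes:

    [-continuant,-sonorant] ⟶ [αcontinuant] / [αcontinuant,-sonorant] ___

The rule copies [continuant] (continuancy) from the environment onto the target stops; since [±continuant] encodes the stop/fricative manner contrast, the assimilating dimension is manner.
Since the environment is written before the underscore, the trigger precedes the target; the direction is progressive.

progressive manner assimilation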